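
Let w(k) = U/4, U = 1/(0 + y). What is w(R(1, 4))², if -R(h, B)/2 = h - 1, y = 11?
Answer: 1/1936 ≈ 0.00051653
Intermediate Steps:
U = 1/11 (U = 1/(0 + 11) = 1/11 ≈ 0.090909)
R(h, B) = 2 - 2*h (R(h, B) = -2*(h - 1) = -2*(-1 + h) = 2 - 2*h)
w(k) = 1/44 (w(k) = (1/11)/4 = (1/11)*(¼) = 1/44)
w(R(1, 4))² = (1/44)² = 1/1936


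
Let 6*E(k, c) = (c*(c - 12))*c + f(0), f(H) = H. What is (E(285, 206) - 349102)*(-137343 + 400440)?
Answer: 269147003214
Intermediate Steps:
E(k, c) = c**2*(-12 + c)/6 (E(k, c) = ((c*(c - 12))*c + 0)/6 = ((c*(-12 + c))*c + 0)/6 = (c**2*(-12 + c) + 0)/6 = (c**2*(-12 + c))/6 = c**2*(-12 + c)/6)
(E(285, 206) - 349102)*(-137343 + 400440) = ((1/6)*206**2*(-12 + 206) - 349102)*(-137343 + 400440) = ((1/6)*42436*194 - 349102)*263097 = (4116292/3 - 349102)*263097 = (3068986/3)*263097 = 269147003214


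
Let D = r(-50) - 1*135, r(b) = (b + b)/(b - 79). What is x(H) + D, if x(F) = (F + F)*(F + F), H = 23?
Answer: 255649/129 ≈ 1981.8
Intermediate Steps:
r(b) = 2*b/(-79 + b) (r(b) = (2*b)/(-79 + b) = 2*b/(-79 + b))
x(F) = 4*F² (x(F) = (2*F)*(2*F) = 4*F²)
D = -17315/129 (D = 2*(-50)/(-79 - 50) - 1*135 = 2*(-50)/(-129) - 135 = 2*(-50)*(-1/129) - 135 = 100/129 - 135 = -17315/129 ≈ -134.22)
x(H) + D = 4*23² - 17315/129 = 4*529 - 17315/129 = 2116 - 17315/129 = 255649/129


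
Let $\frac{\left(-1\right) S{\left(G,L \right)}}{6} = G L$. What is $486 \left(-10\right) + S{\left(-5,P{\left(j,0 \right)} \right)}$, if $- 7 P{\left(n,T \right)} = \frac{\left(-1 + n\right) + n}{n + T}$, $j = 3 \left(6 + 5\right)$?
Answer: $- \frac{374870}{77} \approx -4868.4$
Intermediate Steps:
$j = 33$ ($j = 3 \cdot 11 = 33$)
$P{\left(n,T \right)} = - \frac{-1 + 2 n}{7 \left(T + n\right)}$ ($P{\left(n,T \right)} = - \frac{\left(\left(-1 + n\right) + n\right) \frac{1}{n + T}}{7} = - \frac{\left(-1 + 2 n\right) \frac{1}{T + n}}{7} = - \frac{\frac{1}{T + n} \left(-1 + 2 n\right)}{7} = - \frac{-1 + 2 n}{7 \left(T + n\right)}$)
$S{\left(G,L \right)} = - 6 G L$
$486 \left(-10\right) + S{\left(-5,P{\left(j,0 \right)} \right)} = 486 \left(-10\right) - - 30 \frac{1 - 66}{7 \left(0 + 33\right)} = -4860 - - 30 \frac{1 - 66}{7 \cdot 33} = -4860 - - 30 \cdot \frac{1}{7} \cdot \frac{1}{33} \left(-65\right) = -4860 - \left(-30\right) \left(- \frac{65}{231}\right) = -4860 - \frac{650}{77} = - \frac{374870}{77}$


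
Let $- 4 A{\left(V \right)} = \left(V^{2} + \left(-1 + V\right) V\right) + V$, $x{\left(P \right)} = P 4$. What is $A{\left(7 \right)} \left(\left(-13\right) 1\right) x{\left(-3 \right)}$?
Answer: $-3822$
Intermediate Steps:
$x{\left(P \right)} = 4 P$
$A{\left(V \right)} = - \frac{V}{4} - \frac{V^{2}}{4} - \frac{V \left(-1 + V\right)}{4}$ ($A{\left(V \right)} = - \frac{\left(V^{2} + \left(-1 + V\right) V\right) + V}{4} = - \frac{\left(V^{2} + V \left(-1 + V\right)\right) + V}{4} = - \frac{V + V^{2} + V \left(-1 + V\right)}{4} = - \frac{V}{4} - \frac{V^{2}}{4} - \frac{V \left(-1 + V\right)}{4}$)
$A{\left(7 \right)} \left(\left(-13\right) 1\right) x{\left(-3 \right)} = - \frac{7^{2}}{2} \left(\left(-13\right) 1\right) 4 \left(-3\right) = \left(- \frac{1}{2}\right) 49 \left(-13\right) \left(-12\right) = \left(- \frac{49}{2}\right) \left(-13\right) \left(-12\right) = \frac{637}{2} \left(-12\right) = -3822$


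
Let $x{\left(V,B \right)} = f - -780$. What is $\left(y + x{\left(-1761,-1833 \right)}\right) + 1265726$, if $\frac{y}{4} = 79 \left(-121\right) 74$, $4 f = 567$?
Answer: $- \frac{6251265}{4} \approx -1.5628 \cdot 10^{6}$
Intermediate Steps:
$f = \frac{567}{4}$ ($f = \frac{1}{4} \cdot 567 = \frac{567}{4} \approx 141.75$)
$y = -2829464$ ($y = 4 \cdot 79 \left(-121\right) 74 = 4 \left(\left(-9559\right) 74\right) = 4 \left(-707366\right) = -2829464$)
$x{\left(V,B \right)} = \frac{3687}{4}$ ($x{\left(V,B \right)} = \frac{567}{4} - -780 = \frac{567}{4} + 780 = \frac{3687}{4}$)
$\left(y + x{\left(-1761,-1833 \right)}\right) + 1265726 = \left(-2829464 + \frac{3687}{4}\right) + 1265726 = - \frac{11314169}{4} + 1265726 = - \frac{6251265}{4}$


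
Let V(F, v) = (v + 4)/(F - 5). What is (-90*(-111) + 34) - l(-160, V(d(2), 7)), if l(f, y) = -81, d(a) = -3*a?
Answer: 10105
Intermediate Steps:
V(F, v) = (4 + v)/(-5 + F)
(-90*(-111) + 34) - l(-160, V(d(2), 7)) = (-90*(-111) + 34) - 1*(-81) = (9990 + 34) + 81 = 10024 + 81 = 10105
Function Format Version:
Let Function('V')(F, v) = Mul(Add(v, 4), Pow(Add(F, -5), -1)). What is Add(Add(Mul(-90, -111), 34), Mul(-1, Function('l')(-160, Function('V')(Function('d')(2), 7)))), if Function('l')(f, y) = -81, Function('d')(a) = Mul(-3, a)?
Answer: 10105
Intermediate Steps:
Function('V')(F, v) = Mul(Pow(Add(-5, F), -1), Add(4, v)) (Function('V')(F, v) = Mul(Add(4, v), Pow(Add(-5, F), -1)) = Mul(Pow(Add(-5, F), -1), Add(4, v)))
Add(Add(Mul(-90, -111), 34), Mul(-1, Function('l')(-160, Function('V')(Function('d')(2), 7)))) = Add(Add(Mul(-90, -111), 34), Mul(-1, -81)) = Add(Add(9990, 34), 81) = Add(10024, 81) = 10105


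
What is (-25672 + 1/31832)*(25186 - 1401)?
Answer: -19436890384855/31832 ≈ -6.1061e+8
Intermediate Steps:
(-25672 + 1/31832)*(25186 - 1401) = (-25672 + 1/31832)*23785 = -817191103/31832*23785 = -19436890384855/31832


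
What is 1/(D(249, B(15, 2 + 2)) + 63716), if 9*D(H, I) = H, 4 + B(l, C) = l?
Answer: 3/191231 ≈ 1.5688e-5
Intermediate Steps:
B(l, C) = -4 + l
D(H, I) = H/9
1/(D(249, B(15, 2 + 2)) + 63716) = 1/((1/9)*249 + 63716) = 1/(83/3 + 63716) = 1/(191231/3) = 3/191231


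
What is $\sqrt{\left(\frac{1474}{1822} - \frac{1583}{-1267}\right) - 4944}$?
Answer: $\frac{22 i \sqrt{13603235924523}}{1154237} \approx 70.299 i$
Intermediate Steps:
$\sqrt{\left(\frac{1474}{1822} - \frac{1583}{-1267}\right) - 4944} = \sqrt{\left(1474 \cdot \frac{1}{1822} - - \frac{1583}{1267}\right) - 4944} = \sqrt{\left(\frac{737}{911} + \frac{1583}{1267}\right) - 4944} = \sqrt{\frac{2375892}{1154237} - 4944} = \sqrt{- \frac{5704171836}{1154237}} = \frac{22 i \sqrt{13603235924523}}{1154237}$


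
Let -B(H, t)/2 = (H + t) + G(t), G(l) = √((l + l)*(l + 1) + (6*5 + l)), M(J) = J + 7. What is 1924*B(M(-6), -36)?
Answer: 134680 - 3848*√2514 ≈ -58258.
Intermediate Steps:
M(J) = 7 + J
G(l) = √(30 + l + 2*l*(1 + l)) (G(l) = √((2*l)*(1 + l) + (30 + l)) = √(2*l*(1 + l) + (30 + l)) = √(30 + l + 2*l*(1 + l)))
B(H, t) = -2*H - 2*t - 2*√(30 + 2*t² + 3*t) (B(H, t) = -2*((H + t) + √(30 + 2*t² + 3*t)) = -2*(H + t + √(30 + 2*t² + 3*t)) = -2*H - 2*t - 2*√(30 + 2*t² + 3*t))
1924*B(M(-6), -36) = 1924*(-2*(7 - 6) - 2*(-36) - 2*√(30 + 2*(-36)² + 3*(-36))) = 1924*(-2*1 + 72 - 2*√(30 + 2*1296 - 108)) = 1924*(-2 + 72 - 2*√(30 + 2592 - 108)) = 1924*(-2 + 72 - 2*√2514) = 1924*(70 - 2*√2514) = 134680 - 3848*√2514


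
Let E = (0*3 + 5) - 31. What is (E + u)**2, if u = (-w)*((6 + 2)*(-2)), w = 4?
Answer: 1444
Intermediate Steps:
u = 64 (u = (-1*4)*((6 + 2)*(-2)) = -32*(-2) = -4*(-16) = 64)
E = -26 (E = (0 + 5) - 31 = 5 - 31 = -26)
(E + u)**2 = (-26 + 64)**2 = 38**2 = 1444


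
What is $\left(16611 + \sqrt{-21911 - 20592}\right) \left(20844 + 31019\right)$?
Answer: $861496293 + 51863 i \sqrt{42503} \approx 8.615 \cdot 10^{8} + 1.0692 \cdot 10^{7} i$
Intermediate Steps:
$\left(16611 + \sqrt{-21911 - 20592}\right) \left(20844 + 31019\right) = \left(16611 + \sqrt{-42503}\right) 51863 = \left(16611 + i \sqrt{42503}\right) 51863 = 861496293 + 51863 i \sqrt{42503}$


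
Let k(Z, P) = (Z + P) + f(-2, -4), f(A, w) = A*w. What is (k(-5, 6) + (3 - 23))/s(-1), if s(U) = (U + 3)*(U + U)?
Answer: 11/4 ≈ 2.7500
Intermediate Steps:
s(U) = 2*U*(3 + U) (s(U) = (3 + U)*(2*U) = 2*U*(3 + U))
k(Z, P) = 8 + P + Z (k(Z, P) = (Z + P) - 2*(-4) = (P + Z) + 8 = 8 + P + Z)
(k(-5, 6) + (3 - 23))/s(-1) = ((8 + 6 - 5) + (3 - 23))/((2*(-1)*(3 - 1))) = (9 - 20)/((2*(-1)*2)) = -11/(-4) = -1/4*(-11) = 11/4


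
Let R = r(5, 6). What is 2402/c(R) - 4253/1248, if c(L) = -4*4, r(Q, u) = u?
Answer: -191609/1248 ≈ -153.53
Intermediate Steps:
R = 6
c(L) = -16
2402/c(R) - 4253/1248 = 2402/(-16) - 4253/1248 = 2402*(-1/16) - 4253*1/1248 = -1201/8 - 4253/1248 = -191609/1248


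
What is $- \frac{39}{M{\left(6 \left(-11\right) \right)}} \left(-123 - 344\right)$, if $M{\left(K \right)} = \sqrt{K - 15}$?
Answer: $- \frac{6071 i}{3} \approx - 2023.7 i$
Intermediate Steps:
$M{\left(K \right)} = \sqrt{-15 + K}$
$- \frac{39}{M{\left(6 \left(-11\right) \right)}} \left(-123 - 344\right) = - \frac{39}{\sqrt{-15 + 6 \left(-11\right)}} \left(-123 - 344\right) = - \frac{39}{\sqrt{-15 - 66}} \left(-467\right) = - \frac{39}{\sqrt{-81}} \left(-467\right) = - \frac{39}{9 i} \left(-467\right) = - 39 \left(- \frac{i}{9}\right) \left(-467\right) = \frac{13 i}{3} \left(-467\right) = - \frac{6071 i}{3}$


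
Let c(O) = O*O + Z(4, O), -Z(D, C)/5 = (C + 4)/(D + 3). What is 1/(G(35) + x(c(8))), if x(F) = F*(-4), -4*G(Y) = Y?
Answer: -28/6453 ≈ -0.0043391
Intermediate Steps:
G(Y) = -Y/4
Z(D, C) = -5*(4 + C)/(3 + D) (Z(D, C) = -5*(C + 4)/(D + 3) = -5*(4 + C)/(3 + D))
c(O) = -20/7 + O**2 - 5*O/7 (c(O) = O*O + 5*(-4 - O)/(3 + 4) = O**2 + 5*(-4 - O)/7 = O**2 + 5*(1/7)*(-4 - O) = O**2 + (-20/7 - 5*O/7) = -20/7 + O**2 - 5*O/7)
x(F) = -4*F
1/(G(35) + x(c(8))) = 1/(-1/4*35 - 4*(-20/7 + 8**2 - 5/7*8)) = 1/(-35/4 - 4*(-20/7 + 64 - 40/7)) = 1/(-35/4 - 4*388/7) = 1/(-35/4 - 1552/7) = 1/(-6453/28) = -28/6453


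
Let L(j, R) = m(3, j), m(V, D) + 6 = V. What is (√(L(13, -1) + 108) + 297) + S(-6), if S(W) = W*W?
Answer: 333 + √105 ≈ 343.25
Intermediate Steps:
m(V, D) = -6 + V
L(j, R) = -3 (L(j, R) = -6 + 3 = -3)
S(W) = W²
(√(L(13, -1) + 108) + 297) + S(-6) = (√(-3 + 108) + 297) + (-6)² = (√105 + 297) + 36 = (297 + √105) + 36 = 333 + √105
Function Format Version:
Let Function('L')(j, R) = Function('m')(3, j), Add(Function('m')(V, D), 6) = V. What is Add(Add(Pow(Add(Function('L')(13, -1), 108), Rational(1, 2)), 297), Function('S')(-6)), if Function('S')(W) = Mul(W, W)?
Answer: Add(333, Pow(105, Rational(1, 2))) ≈ 343.25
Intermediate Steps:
Function('m')(V, D) = Add(-6, V)
Function('L')(j, R) = -3 (Function('L')(j, R) = Add(-6, 3) = -3)
Function('S')(W) = Pow(W, 2)
Add(Add(Pow(Add(Function('L')(13, -1), 108), Rational(1, 2)), 297), Function('S')(-6)) = Add(Add(Pow(Add(-3, 108), Rational(1, 2)), 297), Pow(-6, 2)) = Add(Add(Pow(105, Rational(1, 2)), 297), 36) = Add(Add(297, Pow(105, Rational(1, 2))), 36) = Add(333, Pow(105, Rational(1, 2)))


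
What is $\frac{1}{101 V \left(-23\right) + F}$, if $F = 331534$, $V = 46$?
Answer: $\frac{1}{224676} \approx 4.4509 \cdot 10^{-6}$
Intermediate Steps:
$\frac{1}{101 V \left(-23\right) + F} = \frac{1}{101 \cdot 46 \left(-23\right) + 331534} = \frac{1}{4646 \left(-23\right) + 331534} = \frac{1}{-106858 + 331534} = \frac{1}{224676}$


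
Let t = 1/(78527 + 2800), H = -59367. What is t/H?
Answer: -1/4828140009 ≈ -2.0712e-10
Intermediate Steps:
t = 1/81327 ≈ 1.2296e-5
t/H = (1/81327)/(-59367) = (1/81327)*(-1/59367) = -1/4828140009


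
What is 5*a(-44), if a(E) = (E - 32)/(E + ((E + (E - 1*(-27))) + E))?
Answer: 380/149 ≈ 2.5503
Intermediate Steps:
a(E) = (-32 + E)/(27 + 4*E) (a(E) = (-32 + E)/(E + ((E + (E + 27)) + E)) = (-32 + E)/(E + ((E + (27 + E)) + E)) = (-32 + E)/(E + ((27 + 2*E) + E)) = (-32 + E)/(E + (27 + 3*E)) = (-32 + E)/(27 + 4*E))
5*a(-44) = 5*((-32 - 44)/(27 + 4*(-44))) = 5*(-76/(27 - 176)) = 5*(-76/(-149)) = 5*(-1/149*(-76)) = 5*(76/149) = 380/149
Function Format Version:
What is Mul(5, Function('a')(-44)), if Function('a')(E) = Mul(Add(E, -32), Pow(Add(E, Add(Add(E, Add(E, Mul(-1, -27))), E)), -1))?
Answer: Rational(380, 149) ≈ 2.5503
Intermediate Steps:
Function('a')(E) = Mul(Pow(Add(27, Mul(4, E)), -1), Add(-32, E)) (Function('a')(E) = Mul(Add(-32, E), Pow(Add(E, Add(Add(E, Add(E, 27)), E)), -1)) = Mul(Add(-32, E), Pow(Add(E, Add(Add(E, Add(27, E)), E)), -1)) = Mul(Add(-32, E), Pow(Add(E, Add(Add(27, Mul(2, E)), E)), -1)) = Mul(Add(-32, E), Pow(Add(E, Add(27, Mul(3, E))), -1)) = Mul(Add(-32, E), Pow(Add(27, Mul(4, E)), -1)) = Mul(Pow(Add(27, Mul(4, E)), -1), Add(-32, E)))
Mul(5, Function('a')(-44)) = Mul(5, Mul(Pow(Add(27, Mul(4, -44)), -1), Add(-32, -44))) = Mul(5, Mul(Pow(Add(27, -176), -1), -76)) = Mul(5, Mul(Pow(-149, -1), -76)) = Mul(5, Mul(Rational(-1, 149), -76)) = Mul(5, Rational(76, 149)) = Rational(380, 149)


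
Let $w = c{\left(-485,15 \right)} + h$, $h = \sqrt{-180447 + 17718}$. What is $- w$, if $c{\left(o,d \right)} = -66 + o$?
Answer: $551 - 63 i \sqrt{41} \approx 551.0 - 403.4 i$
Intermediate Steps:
$h = 63 i \sqrt{41}$ ($h = \sqrt{-162729} = 63 i \sqrt{41} \approx 403.4 i$)
$w = -551 + 63 i \sqrt{41}$ ($w = \left(-66 - 485\right) + 63 i \sqrt{41} = -551 + 63 i \sqrt{41} \approx -551.0 + 403.4 i$)
$- w = - (-551 + 63 i \sqrt{41}) = 551 - 63 i \sqrt{41}$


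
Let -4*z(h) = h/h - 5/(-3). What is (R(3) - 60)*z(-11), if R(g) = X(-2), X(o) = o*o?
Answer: 112/3 ≈ 37.333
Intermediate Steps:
X(o) = o²
z(h) = -⅔ (z(h) = -(h/h - 5/(-3))/4 = -(1 - 5*(-⅓))/4 = -(1 + 5/3)/4 = -¼*8/3 = -⅔)
R(g) = 4 (R(g) = (-2)² = 4)
(R(3) - 60)*z(-11) = (4 - 60)*(-⅔) = -56*(-⅔) = 112/3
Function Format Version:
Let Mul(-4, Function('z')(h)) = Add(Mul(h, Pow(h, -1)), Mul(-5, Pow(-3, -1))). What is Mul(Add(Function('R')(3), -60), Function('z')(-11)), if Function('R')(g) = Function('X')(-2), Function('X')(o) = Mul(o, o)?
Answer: Rational(112, 3) ≈ 37.333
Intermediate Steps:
Function('X')(o) = Pow(o, 2)
Function('z')(h) = Rational(-2, 3) (Function('z')(h) = Mul(Rational(-1, 4), Add(Mul(h, Pow(h, -1)), Mul(-5, Pow(-3, -1)))) = Mul(Rational(-1, 4), Add(1, Mul(-5, Rational(-1, 3)))) = Mul(Rational(-1, 4), Add(1, Rational(5, 3))) = Mul(Rational(-1, 4), Rational(8, 3)) = Rational(-2, 3))
Function('R')(g) = 4 (Function('R')(g) = Pow(-2, 2) = 4)
Mul(Add(Function('R')(3), -60), Function('z')(-11)) = Mul(Add(4, -60), Rational(-2, 3)) = Mul(-56, Rational(-2, 3)) = Rational(112, 3)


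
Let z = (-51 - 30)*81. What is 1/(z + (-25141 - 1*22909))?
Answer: -1/54611 ≈ -1.8311e-5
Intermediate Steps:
z = -6561 (z = -81*81 = -6561)
1/(z + (-25141 - 1*22909)) = 1/(-6561 + (-25141 - 1*22909)) = 1/(-6561 + (-25141 - 22909)) = 1/(-6561 - 48050) = 1/(-54611) = -1/54611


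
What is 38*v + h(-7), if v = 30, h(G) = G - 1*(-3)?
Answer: 1136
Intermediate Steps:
h(G) = 3 + G (h(G) = G + 3 = 3 + G)
38*v + h(-7) = 38*30 + (3 - 7) = 1140 - 4 = 1136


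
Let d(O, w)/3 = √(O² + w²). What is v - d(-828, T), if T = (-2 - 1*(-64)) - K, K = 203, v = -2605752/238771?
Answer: -2605752/238771 - 9*√78385 ≈ -2530.7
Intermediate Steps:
v = -2605752/238771 (v = -2605752*1/238771 = -2605752/238771 ≈ -10.913)
T = -141 (T = (-2 - 1*(-64)) - 1*203 = (-2 + 64) - 203 = 62 - 203 = -141)
d(O, w) = 3*√(O² + w²)
v - d(-828, T) = -2605752/238771 - 3*√((-828)² + (-141)²) = -2605752/238771 - 3*√(685584 + 19881) = -2605752/238771 - 3*√705465 = -2605752/238771 - 3*3*√78385 = -2605752/238771 - 9*√78385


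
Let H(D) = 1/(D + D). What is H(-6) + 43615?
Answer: 523379/12 ≈ 43615.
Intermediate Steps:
H(D) = 1/(2*D)
H(-6) + 43615 = (½)/(-6) + 43615 = (½)*(-⅙) + 43615 = -1/12 + 43615 = 523379/12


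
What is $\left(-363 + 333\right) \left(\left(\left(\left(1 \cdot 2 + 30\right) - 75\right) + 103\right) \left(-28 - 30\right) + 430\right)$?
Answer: $91500$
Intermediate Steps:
$\left(-363 + 333\right) \left(\left(\left(\left(1 \cdot 2 + 30\right) - 75\right) + 103\right) \left(-28 - 30\right) + 430\right) = - 30 \left(\left(\left(\left(2 + 30\right) - 75\right) + 103\right) \left(-58\right) + 430\right) = - 30 \left(\left(\left(32 - 75\right) + 103\right) \left(-58\right) + 430\right) = - 30 \left(\left(-43 + 103\right) \left(-58\right) + 430\right) = - 30 \left(60 \left(-58\right) + 430\right) = - 30 \left(-3480 + 430\right) = \left(-30\right) \left(-3050\right) = 91500$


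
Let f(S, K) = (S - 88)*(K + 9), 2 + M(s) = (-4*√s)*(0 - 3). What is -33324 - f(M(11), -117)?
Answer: -43044 + 1296*√11 ≈ -38746.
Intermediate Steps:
M(s) = -2 + 12*√s (M(s) = -2 + (-4*√s)*(0 - 3) = -2 - 4*√s*(-3) = -2 + 12*√s)
f(S, K) = (-88 + S)*(9 + K)
-33324 - f(M(11), -117) = -33324 - (-792 - 88*(-117) + 9*(-2 + 12*√11) - 117*(-2 + 12*√11)) = -33324 - (-792 + 10296 + (-18 + 108*√11) + (234 - 1404*√11)) = -33324 - (9720 - 1296*√11) = -33324 + (-9720 + 1296*√11) = -43044 + 1296*√11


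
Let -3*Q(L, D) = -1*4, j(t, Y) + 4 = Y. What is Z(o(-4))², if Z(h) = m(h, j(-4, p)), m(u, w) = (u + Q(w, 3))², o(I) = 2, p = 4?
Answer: 10000/81 ≈ 123.46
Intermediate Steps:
j(t, Y) = -4 + Y
Q(L, D) = 4/3 (Q(L, D) = -(-1)*4/3 = -⅓*(-4) = 4/3)
m(u, w) = (4/3 + u)² (m(u, w) = (u + 4/3)² = (4/3 + u)²)
Z(h) = (4 + 3*h)²/9
Z(o(-4))² = ((4 + 3*2)²/9)² = ((4 + 6)²/9)² = ((⅑)*10²)² = ((⅑)*100)² = (100/9)² = 10000/81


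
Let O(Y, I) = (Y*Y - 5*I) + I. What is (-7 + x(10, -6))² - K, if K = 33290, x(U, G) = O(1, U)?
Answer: -31174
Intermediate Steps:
O(Y, I) = Y² - 4*I (O(Y, I) = (Y² - 5*I) + I = Y² - 4*I)
x(U, G) = 1 - 4*U (x(U, G) = 1² - 4*U = 1 - 4*U)
(-7 + x(10, -6))² - K = (-7 + (1 - 4*10))² - 1*33290 = (-7 + (1 - 40))² - 33290 = (-7 - 39)² - 33290 = (-46)² - 33290 = 2116 - 33290 = -31174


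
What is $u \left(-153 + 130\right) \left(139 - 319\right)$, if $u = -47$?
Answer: $-194580$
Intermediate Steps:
$u \left(-153 + 130\right) \left(139 - 319\right) = - 47 \left(-153 + 130\right) \left(139 - 319\right) = - 47 \left(\left(-23\right) \left(-180\right)\right) = \left(-47\right) 4140 = -194580$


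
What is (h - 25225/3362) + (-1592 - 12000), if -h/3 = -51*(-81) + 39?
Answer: -87780149/3362 ≈ -26110.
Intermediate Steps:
h = -12510 (h = -3*(-51*(-81) + 39) = -3*(4131 + 39) = -3*4170 = -12510)
(h - 25225/3362) + (-1592 - 12000) = (-12510 - 25225/3362) + (-1592 - 12000) = (-12510 - 25225*1/3362) - 13592 = (-12510 - 25225/3362) - 13592 = -42083845/3362 - 13592 = -87780149/3362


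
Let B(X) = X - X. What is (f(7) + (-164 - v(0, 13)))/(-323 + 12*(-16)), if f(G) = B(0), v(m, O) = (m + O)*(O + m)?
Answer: 333/515 ≈ 0.64660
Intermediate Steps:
v(m, O) = (O + m)² (v(m, O) = (O + m)*(O + m) = (O + m)²)
B(X) = 0
f(G) = 0
(f(7) + (-164 - v(0, 13)))/(-323 + 12*(-16)) = (0 + (-164 - (13 + 0)²))/(-323 + 12*(-16)) = (0 + (-164 - 1*13²))/(-323 - 192) = (0 + (-164 - 1*169))/(-515) = (0 + (-164 - 169))*(-1/515) = (0 - 333)*(-1/515) = -333*(-1/515) = 333/515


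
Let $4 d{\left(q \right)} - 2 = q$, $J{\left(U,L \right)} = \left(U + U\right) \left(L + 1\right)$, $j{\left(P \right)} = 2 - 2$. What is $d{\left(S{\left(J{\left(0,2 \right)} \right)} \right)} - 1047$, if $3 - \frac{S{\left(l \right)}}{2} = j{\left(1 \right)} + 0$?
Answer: $-1045$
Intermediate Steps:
$j{\left(P \right)} = 0$
$J{\left(U,L \right)} = 2 U \left(1 + L\right)$
$S{\left(l \right)} = 6$ ($S{\left(l \right)} = 6 - 2 \left(0 + 0\right) = 6 - 0 = 6 + 0 = 6$)
$d{\left(q \right)} = \frac{1}{2} + \frac{q}{4}$
$d{\left(S{\left(J{\left(0,2 \right)} \right)} \right)} - 1047 = \left(\frac{1}{2} + \frac{1}{4} \cdot 6\right) - 1047 = \left(\frac{1}{2} + \frac{3}{2}\right) - 1047 = 2 - 1047 = -1045$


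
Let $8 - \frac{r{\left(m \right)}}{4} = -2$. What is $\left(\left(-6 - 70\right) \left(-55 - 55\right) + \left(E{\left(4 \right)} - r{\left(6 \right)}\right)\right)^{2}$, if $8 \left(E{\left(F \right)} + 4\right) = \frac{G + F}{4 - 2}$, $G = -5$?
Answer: $\frac{17703633025}{256} \approx 6.9155 \cdot 10^{7}$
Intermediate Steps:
$r{\left(m \right)} = 40$ ($r{\left(m \right)} = 32 - -8 = 32 + 8 = 40$)
$E{\left(F \right)} = - \frac{69}{16} + \frac{F}{16}$ ($E{\left(F \right)} = -4 + \frac{\left(-5 + F\right) \frac{1}{4 - 2}}{8} = -4 + \frac{\left(-5 + F\right) \frac{1}{2}}{8} = -4 + \frac{- \frac{5}{2} + \frac{F}{2}}{8} = -4 + \left(- \frac{5}{16} + \frac{F}{16}\right) = - \frac{69}{16} + \frac{F}{16}$)
$\left(\left(-6 - 70\right) \left(-55 - 55\right) + \left(E{\left(4 \right)} - r{\left(6 \right)}\right)\right)^{2} = \left(\left(-6 - 70\right) \left(-55 - 55\right) + \left(\left(- \frac{69}{16} + \frac{1}{16} \cdot 4\right) - 40\right)\right)^{2} = \left(\left(-76\right) \left(-110\right) + \left(\left(- \frac{69}{16} + \frac{1}{4}\right) - 40\right)\right)^{2} = \left(8360 - \frac{705}{16}\right)^{2} = \left(\frac{133055}{16}\right)^{2} = \frac{17703633025}{256}$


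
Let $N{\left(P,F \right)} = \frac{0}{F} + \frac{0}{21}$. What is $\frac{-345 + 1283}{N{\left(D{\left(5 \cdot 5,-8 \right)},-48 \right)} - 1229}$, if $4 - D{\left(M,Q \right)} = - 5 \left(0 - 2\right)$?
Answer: $- \frac{938}{1229} \approx -0.76322$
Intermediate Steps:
$D{\left(M,Q \right)} = -6$ ($D{\left(M,Q \right)} = 4 - - 5 \left(0 - 2\right) = 4 - \left(-5\right) \left(-2\right) = 4 - 10 = -6$)
$N{\left(P,F \right)} = 0$ ($N{\left(P,F \right)} = 0 + 0 \cdot \frac{1}{21} = 0 + 0 = 0$)
$\frac{-345 + 1283}{N{\left(D{\left(5 \cdot 5,-8 \right)},-48 \right)} - 1229} = \frac{-345 + 1283}{0 - 1229} = \frac{938}{-1229} = 938 \left(- \frac{1}{1229}\right) = - \frac{938}{1229}$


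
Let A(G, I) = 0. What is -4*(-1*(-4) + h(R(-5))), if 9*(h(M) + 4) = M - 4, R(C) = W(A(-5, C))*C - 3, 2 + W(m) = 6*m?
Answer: -4/3 ≈ -1.3333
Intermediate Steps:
W(m) = -2 + 6*m
R(C) = -3 - 2*C (R(C) = (-2 + 6*0)*C - 3 = (-2 + 0)*C - 3 = -2*C - 3 = -3 - 2*C)
h(M) = -40/9 + M/9 (h(M) = -4 + (M - 4)/9 = -4 + (-4 + M)/9 = -4 + (-4/9 + M/9) = -40/9 + M/9)
-4*(-1*(-4) + h(R(-5))) = -4*(-1*(-4) + (-40/9 + (-3 - 2*(-5))/9)) = -4*(4 + (-40/9 + (-3 + 10)/9)) = -4*(4 + (-40/9 + (⅑)*7)) = -4*(4 + (-40/9 + 7/9)) = -4*(4 - 11/3) = -4*⅓ = -4/3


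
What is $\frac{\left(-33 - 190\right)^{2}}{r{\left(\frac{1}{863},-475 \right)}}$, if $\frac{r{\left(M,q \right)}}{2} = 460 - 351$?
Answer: $\frac{49729}{218} \approx 228.11$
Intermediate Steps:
$r{\left(M,q \right)} = 218$ ($r{\left(M,q \right)} = 2 \left(460 - 351\right) = 2 \cdot 109 = 218$)
$\frac{\left(-33 - 190\right)^{2}}{r{\left(\frac{1}{863},-475 \right)}} = \frac{\left(-33 - 190\right)^{2}}{218} = \left(-223\right)^{2} \cdot \frac{1}{218} = 49729 \cdot \frac{1}{218} = \frac{49729}{218}$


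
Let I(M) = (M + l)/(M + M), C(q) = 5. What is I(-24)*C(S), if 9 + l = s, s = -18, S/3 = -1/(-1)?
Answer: 85/16 ≈ 5.3125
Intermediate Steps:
S = 3 (S = 3*(-1/(-1)) = 3*(-1*(-1)) = 3*1 = 3)
l = -27 (l = -9 - 18 = -27)
I(M) = (-27 + M)/(2*M) (I(M) = (M - 27)/(M + M) = (-27 + M)/((2*M)) = (-27 + M)*(1/(2*M)) = (-27 + M)/(2*M))
I(-24)*C(S) = ((½)*(-27 - 24)/(-24))*5 = ((½)*(-1/24)*(-51))*5 = (17/16)*5 = 85/16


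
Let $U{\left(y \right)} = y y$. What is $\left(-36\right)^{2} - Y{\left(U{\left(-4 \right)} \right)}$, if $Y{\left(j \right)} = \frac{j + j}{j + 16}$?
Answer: $1295$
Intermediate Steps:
$U{\left(y \right)} = y^{2}$
$Y{\left(j \right)} = \frac{2 j}{16 + j}$
$\left(-36\right)^{2} - Y{\left(U{\left(-4 \right)} \right)} = \left(-36\right)^{2} - \frac{2 \left(-4\right)^{2}}{16 + \left(-4\right)^{2}} = 1296 - 2 \cdot 16 \frac{1}{16 + 16} = 1296 - 2 \cdot 16 \cdot \frac{1}{32} = 1296 - 1 = 1295$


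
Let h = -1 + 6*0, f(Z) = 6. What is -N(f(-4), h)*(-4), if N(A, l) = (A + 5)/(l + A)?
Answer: 44/5 ≈ 8.8000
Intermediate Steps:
h = -1 (h = -1 + 0 = -1)
N(A, l) = (5 + A)/(A + l)
-N(f(-4), h)*(-4) = -(5 + 6)/(6 - 1)*(-4) = -11/5*(-4) = -(⅕)*11*(-4) = -11*(-4)/5 = -1*(-44/5) = 44/5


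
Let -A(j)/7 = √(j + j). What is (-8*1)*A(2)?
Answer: 112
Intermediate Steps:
A(j) = -7*√2*√j (A(j) = -7*√(j + j) = -7*√2*√j)
(-8*1)*A(2) = (-8*1)*(-7*√2*√2) = -8*(-14) = 112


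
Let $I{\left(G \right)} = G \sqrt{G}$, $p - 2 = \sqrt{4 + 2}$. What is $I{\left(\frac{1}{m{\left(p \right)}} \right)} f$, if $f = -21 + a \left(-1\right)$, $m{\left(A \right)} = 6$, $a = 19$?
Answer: $- \frac{10 \sqrt{6}}{9} \approx -2.7217$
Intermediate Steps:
$p = 2 + \sqrt{6}$ ($p = 2 + \sqrt{4 + 2} = 2 + \sqrt{6} \approx 4.4495$)
$I{\left(G \right)} = G^{\frac{3}{2}}$
$f = -40$ ($f = -21 + 19 \left(-1\right) = -21 - 19 = -40$)
$I{\left(\frac{1}{m{\left(p \right)}} \right)} f = \left(\frac{1}{6}\right)^{\frac{3}{2}} \left(-40\right) = \frac{\sqrt{6}}{36} \left(-40\right) = - \frac{10 \sqrt{6}}{9}$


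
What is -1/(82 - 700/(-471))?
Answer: -471/39322 ≈ -0.011978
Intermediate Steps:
-1/(82 - 700/(-471)) = -1/(82 - 700*(-1/471)) = -1/(82 + 700/471) = -1/39322/471 = -1*471/39322 = -471/39322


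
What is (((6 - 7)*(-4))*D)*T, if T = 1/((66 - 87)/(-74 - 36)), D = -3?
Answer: -440/7 ≈ -62.857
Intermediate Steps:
T = 110/21 (T = 1/(-21/(-110)) = 1/(-21*(-1/110)) = 1/(21/110) = 110/21 ≈ 5.2381)
(((6 - 7)*(-4))*D)*T = (((6 - 7)*(-4))*(-3))*(110/21) = (-1*(-4)*(-3))*(110/21) = (4*(-3))*(110/21) = -12*110/21 = -440/7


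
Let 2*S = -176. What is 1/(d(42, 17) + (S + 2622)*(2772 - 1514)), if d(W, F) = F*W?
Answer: 1/3188486 ≈ 3.1363e-7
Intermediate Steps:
S = -88 (S = (½)*(-176) = -88)
1/(d(42, 17) + (S + 2622)*(2772 - 1514)) = 1/(17*42 + (-88 + 2622)*(2772 - 1514)) = 1/(714 + 2534*1258) = 1/(714 + 3187772) = 1/3188486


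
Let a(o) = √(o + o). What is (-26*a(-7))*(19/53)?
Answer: -494*I*√14/53 ≈ -34.875*I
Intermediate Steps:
a(o) = √2*√o (a(o) = √(2*o) = √2*√o)
(-26*a(-7))*(19/53) = (-26*√2*√(-7))*(19/53) = (-26*√2*I*√7)*(19*(1/53)) = -26*I*√14*(19/53) = -494*I*√14/53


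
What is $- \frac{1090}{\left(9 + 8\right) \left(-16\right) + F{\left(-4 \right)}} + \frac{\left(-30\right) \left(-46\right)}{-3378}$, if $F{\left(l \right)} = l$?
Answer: $\frac{275095}{77694} \approx 3.5407$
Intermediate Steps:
$- \frac{1090}{\left(9 + 8\right) \left(-16\right) + F{\left(-4 \right)}} + \frac{\left(-30\right) \left(-46\right)}{-3378} = - \frac{1090}{\left(9 + 8\right) \left(-16\right) - 4} + \frac{\left(-30\right) \left(-46\right)}{-3378} = - \frac{1090}{17 \left(-16\right) - 4} + 1380 \left(- \frac{1}{3378}\right) = - \frac{1090}{-272 - 4} - \frac{230}{563} = - \frac{1090}{-276} - \frac{230}{563} = \left(-1090\right) \left(- \frac{1}{276}\right) - \frac{230}{563} = \frac{545}{138} - \frac{230}{563} = \frac{275095}{77694}$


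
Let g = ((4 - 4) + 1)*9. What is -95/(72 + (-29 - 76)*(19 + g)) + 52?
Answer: 149231/2868 ≈ 52.033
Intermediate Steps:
g = 9 (g = (0 + 1)*9 = 1*9 = 9)
-95/(72 + (-29 - 76)*(19 + g)) + 52 = -95/(72 + (-29 - 76)*(19 + 9)) + 52 = -95/(72 - 105*28) + 52 = -95/(72 - 2940) + 52 = -95/(-2868) + 52 = -1/2868*(-95) + 52 = 95/2868 + 52 = 149231/2868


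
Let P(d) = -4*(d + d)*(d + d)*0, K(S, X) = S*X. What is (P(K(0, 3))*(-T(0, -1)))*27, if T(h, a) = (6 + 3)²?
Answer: 0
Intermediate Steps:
T(h, a) = 81 (T(h, a) = 9² = 81)
P(d) = 0 (P(d) = -4*2*d*2*d*0 = -16*d²*0 = 0)
(P(K(0, 3))*(-T(0, -1)))*27 = (0*(-1*81))*27 = (0*(-81))*27 = 0*27 = 0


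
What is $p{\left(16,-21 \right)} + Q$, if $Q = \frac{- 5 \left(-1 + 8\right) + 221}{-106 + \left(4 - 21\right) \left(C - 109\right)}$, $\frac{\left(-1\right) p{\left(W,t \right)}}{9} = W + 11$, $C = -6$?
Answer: $- \frac{449121}{1849} \approx -242.9$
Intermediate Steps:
$p{\left(W,t \right)} = -99 - 9 W$ ($p{\left(W,t \right)} = - 9 \left(W + 11\right) = - 9 \left(11 + W\right) = -99 - 9 W$)
$Q = \frac{186}{1849}$ ($Q = \frac{- 5 \left(-1 + 8\right) + 221}{-106 + \left(4 - 21\right) \left(-6 - 109\right)} = \frac{\left(-5\right) 7 + 221}{-106 - -1955} = \frac{-35 + 221}{-106 + 1955} = \frac{186}{1849} \approx 0.10059$)
$p{\left(16,-21 \right)} + Q = \left(-99 - 144\right) + \frac{186}{1849} = -243 + \frac{186}{1849} = - \frac{449121}{1849}$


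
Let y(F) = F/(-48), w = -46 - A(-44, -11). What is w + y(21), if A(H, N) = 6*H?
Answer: 3481/16 ≈ 217.56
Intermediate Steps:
w = 218 (w = -46 - 6*(-44) = -46 - 1*(-264) = -46 + 264 = 218)
y(F) = -F/48 (y(F) = F*(-1/48) = -F/48)
w + y(21) = 218 - 1/48*21 = 218 - 7/16 = 3481/16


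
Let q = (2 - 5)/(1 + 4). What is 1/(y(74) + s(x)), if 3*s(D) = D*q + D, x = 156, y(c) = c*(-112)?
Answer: -5/41336 ≈ -0.00012096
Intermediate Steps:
y(c) = -112*c
q = -3/5 ≈ -0.60000
s(D) = 2*D/15 (s(D) = (D*(-3/5) + D)/3 = (-3*D/5 + D)/3 = (2*D/5)/3 = 2*D/15)
1/(y(74) + s(x)) = 1/(-112*74 + (2/15)*156) = 1/(-8288 + 104/5) = 1/(-41336/5) = -5/41336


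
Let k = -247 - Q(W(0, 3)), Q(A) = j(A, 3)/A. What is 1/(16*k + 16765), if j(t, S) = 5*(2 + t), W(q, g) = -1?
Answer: 1/12893 ≈ 7.7561e-5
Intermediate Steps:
j(t, S) = 10 + 5*t
Q(A) = (10 + 5*A)/A
k = -242 (k = -247 - (5 + 10/(-1)) = -247 - (5 + 10*(-1)) = -247 - (5 - 10) = -247 - 1*(-5) = -247 + 5 = -242)
1/(16*k + 16765) = 1/(16*(-242) + 16765) = 1/(-3872 + 16765) = 1/12893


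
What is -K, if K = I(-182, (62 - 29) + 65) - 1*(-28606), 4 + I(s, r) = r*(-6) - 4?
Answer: -28010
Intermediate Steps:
I(s, r) = -8 - 6*r (I(s, r) = -4 + (r*(-6) - 4) = -4 + (-6*r - 4) = -4 + (-4 - 6*r) = -8 - 6*r)
K = 28010 (K = (-8 - 6*((62 - 29) + 65)) - 1*(-28606) = (-8 - 6*(33 + 65)) + 28606 = (-8 - 6*98) + 28606 = (-8 - 588) + 28606 = -596 + 28606 = 28010)
-K = -1*28010 = -28010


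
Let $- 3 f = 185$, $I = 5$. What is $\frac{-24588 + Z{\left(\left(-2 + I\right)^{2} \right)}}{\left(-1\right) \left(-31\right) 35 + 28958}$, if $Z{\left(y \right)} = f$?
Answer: $- \frac{73949}{90129} \approx -0.82048$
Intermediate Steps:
$f = - \frac{185}{3}$ ($f = \left(- \frac{1}{3}\right) 185 = - \frac{185}{3} \approx -61.667$)
$Z{\left(y \right)} = - \frac{185}{3}$
$\frac{-24588 + Z{\left(\left(-2 + I\right)^{2} \right)}}{\left(-1\right) \left(-31\right) 35 + 28958} = \frac{-24588 - \frac{185}{3}}{\left(-1\right) \left(-31\right) 35 + 28958} = - \frac{73949}{3 \left(31 \cdot 35 + 28958\right)} = - \frac{73949}{3 \left(1085 + 28958\right)} = - \frac{73949}{3 \cdot 30043} = \left(- \frac{73949}{3}\right) \frac{1}{30043} = - \frac{73949}{90129}$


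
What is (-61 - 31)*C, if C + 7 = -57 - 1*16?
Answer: 7360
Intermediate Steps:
C = -80 (C = -7 + (-57 - 1*16) = -7 + (-57 - 16) = -7 - 73 = -80)
(-61 - 31)*C = (-61 - 31)*(-80) = -92*(-80) = 7360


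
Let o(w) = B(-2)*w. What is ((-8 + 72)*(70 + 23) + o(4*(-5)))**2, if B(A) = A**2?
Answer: 34480384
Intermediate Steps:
o(w) = 4*w (o(w) = (-2)**2*w = 4*w)
((-8 + 72)*(70 + 23) + o(4*(-5)))**2 = ((-8 + 72)*(70 + 23) + 4*(4*(-5)))**2 = (64*93 + 4*(-20))**2 = (5952 - 80)**2 = 5872**2 = 34480384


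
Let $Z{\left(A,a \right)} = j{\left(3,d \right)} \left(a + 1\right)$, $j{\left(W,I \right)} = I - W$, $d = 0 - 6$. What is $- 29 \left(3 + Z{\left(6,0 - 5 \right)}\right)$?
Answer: $-1131$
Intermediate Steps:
$d = -6$ ($d = 0 - 6 = -6$)
$Z{\left(A,a \right)} = -9 - 9 a$ ($Z{\left(A,a \right)} = \left(-6 - 3\right) \left(a + 1\right) = \left(-6 - 3\right) \left(1 + a\right) = - 9 \left(1 + a\right) = -9 - 9 a$)
$- 29 \left(3 + Z{\left(6,0 - 5 \right)}\right) = - 29 \left(3 - \left(9 + 9 \left(0 - 5\right)\right)\right) = - 29 \left(3 - -36\right) = - 29 \left(3 + \left(-9 + 45\right)\right) = - 29 \left(3 + 36\right) = \left(-29\right) 39 = -1131$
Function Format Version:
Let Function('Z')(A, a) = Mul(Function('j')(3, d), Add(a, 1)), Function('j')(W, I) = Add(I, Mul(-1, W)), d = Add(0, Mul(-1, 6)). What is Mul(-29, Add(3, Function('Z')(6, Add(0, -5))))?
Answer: -1131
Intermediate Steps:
d = -6 (d = Add(0, -6) = -6)
Function('Z')(A, a) = Add(-9, Mul(-9, a)) (Function('Z')(A, a) = Mul(Add(-6, Mul(-1, 3)), Add(a, 1)) = Mul(Add(-6, -3), Add(1, a)) = Mul(-9, Add(1, a)) = Add(-9, Mul(-9, a)))
Mul(-29, Add(3, Function('Z')(6, Add(0, -5)))) = Mul(-29, Add(3, Add(-9, Mul(-9, Add(0, -5))))) = Mul(-29, Add(3, Add(-9, Mul(-9, -5)))) = Mul(-29, Add(3, Add(-9, 45))) = Mul(-29, Add(3, 36)) = Mul(-29, 39) = -1131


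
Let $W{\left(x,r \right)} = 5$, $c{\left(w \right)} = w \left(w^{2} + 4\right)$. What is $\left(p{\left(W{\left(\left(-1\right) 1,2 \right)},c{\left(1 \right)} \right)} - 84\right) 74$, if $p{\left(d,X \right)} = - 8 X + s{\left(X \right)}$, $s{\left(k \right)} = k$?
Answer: $-8806$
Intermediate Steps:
$c{\left(w \right)} = w \left(4 + w^{2}\right)$
$p{\left(d,X \right)} = - 7 X$ ($p{\left(d,X \right)} = - 8 X + X = - 7 X$)
$\left(p{\left(W{\left(\left(-1\right) 1,2 \right)},c{\left(1 \right)} \right)} - 84\right) 74 = \left(- 7 \cdot 1 \left(4 + 1^{2}\right) - 84\right) 74 = \left(- 7 \cdot 1 \left(4 + 1\right) - 84\right) 74 = \left(- 7 \cdot 1 \cdot 5 - 84\right) 74 = \left(\left(-7\right) 5 - 84\right) 74 = \left(-35 - 84\right) 74 = \left(-119\right) 74 = -8806$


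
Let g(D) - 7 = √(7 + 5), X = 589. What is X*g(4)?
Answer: 4123 + 1178*√3 ≈ 6163.4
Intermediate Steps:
g(D) = 7 + 2*√3 (g(D) = 7 + √(7 + 5) = 7 + √12 = 7 + 2*√3)
X*g(4) = 589*(7 + 2*√3) = 4123 + 1178*√3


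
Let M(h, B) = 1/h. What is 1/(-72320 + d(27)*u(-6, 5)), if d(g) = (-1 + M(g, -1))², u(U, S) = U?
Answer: -243/17575112 ≈ -1.3826e-5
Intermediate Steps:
M(h, B) = 1/h
d(g) = (-1 + 1/g)²
1/(-72320 + d(27)*u(-6, 5)) = 1/(-72320 + ((-1 + 27)²/27²)*(-6)) = 1/(-72320 + ((1/729)*26²)*(-6)) = 1/(-72320 + ((1/729)*676)*(-6)) = 1/(-72320 + (676/729)*(-6)) = 1/(-72320 - 1352/243) = 1/(-17575112/243) = -243/17575112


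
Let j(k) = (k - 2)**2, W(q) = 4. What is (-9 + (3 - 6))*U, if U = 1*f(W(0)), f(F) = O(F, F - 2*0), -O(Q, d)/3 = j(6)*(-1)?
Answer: -576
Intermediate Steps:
j(k) = (-2 + k)**2
O(Q, d) = 48 (O(Q, d) = -3*(-2 + 6)**2*(-1) = -3*4**2*(-1) = -48*(-1) = -3*(-16) = 48)
f(F) = 48
U = 48 (U = 1*48 = 48)
(-9 + (3 - 6))*U = (-9 + (3 - 6))*48 = (-9 - 3)*48 = -12*48 = -576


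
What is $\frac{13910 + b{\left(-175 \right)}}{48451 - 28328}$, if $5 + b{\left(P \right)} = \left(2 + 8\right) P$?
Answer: $\frac{12155}{20123} \approx 0.60404$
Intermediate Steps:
$b{\left(P \right)} = -5 + 10 P$ ($b{\left(P \right)} = -5 + \left(2 + 8\right) P = -5 + 10 P$)
$\frac{13910 + b{\left(-175 \right)}}{48451 - 28328} = \frac{13910 + \left(-5 + 10 \left(-175\right)\right)}{48451 - 28328} = \frac{13910 - 1755}{20123} = \left(13910 - 1755\right) \frac{1}{20123} = 12155 \cdot \frac{1}{20123} = \frac{12155}{20123}$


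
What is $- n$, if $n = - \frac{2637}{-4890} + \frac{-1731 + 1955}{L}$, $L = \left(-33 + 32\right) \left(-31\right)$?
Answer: $- \frac{392369}{50530} \approx -7.7651$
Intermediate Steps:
$L = 31$ ($L = \left(-1\right) \left(-31\right) = 31$)
$n = \frac{392369}{50530}$ ($n = - \frac{2637}{-4890} + \frac{-1731 + 1955}{31} = \left(-2637\right) \left(- \frac{1}{4890}\right) + 224 \cdot \frac{1}{31} = \frac{879}{1630} + \frac{224}{31} = \frac{392369}{50530} \approx 7.7651$)
$- n = \left(-1\right) \frac{392369}{50530} = - \frac{392369}{50530}$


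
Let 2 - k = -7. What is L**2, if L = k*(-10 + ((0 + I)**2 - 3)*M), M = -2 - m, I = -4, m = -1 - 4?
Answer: 68121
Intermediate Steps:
m = -5
k = 9 (k = 2 - 1*(-7) = 2 + 7 = 9)
M = 3 (M = -2 - 1*(-5) = -2 + 5 = 3)
L = 261 (L = 9*(-10 + ((0 - 4)**2 - 3)*3) = 9*(-10 + ((-4)**2 - 3)*3) = 9*(-10 + (16 - 3)*3) = 9*(-10 + 13*3) = 9*(-10 + 39) = 9*29 = 261)
L**2 = 261**2 = 68121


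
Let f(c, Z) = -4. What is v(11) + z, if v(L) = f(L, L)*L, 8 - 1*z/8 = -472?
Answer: 3796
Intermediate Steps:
z = 3840 (z = 64 - 8*(-472) = 64 + 3776 = 3840)
v(L) = -4*L
v(11) + z = -4*11 + 3840 = -44 + 3840 = 3796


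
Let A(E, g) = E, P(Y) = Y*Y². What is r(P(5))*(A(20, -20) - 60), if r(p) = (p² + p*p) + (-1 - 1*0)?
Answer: -1249960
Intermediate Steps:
P(Y) = Y³
r(p) = -1 + 2*p² (r(p) = (p² + p²) + (-1 + 0) = 2*p² - 1 = -1 + 2*p²)
r(P(5))*(A(20, -20) - 60) = (-1 + 2*(5³)²)*(20 - 60) = (-1 + 2*125²)*(-40) = (-1 + 2*15625)*(-40) = (-1 + 31250)*(-40) = 31249*(-40) = -1249960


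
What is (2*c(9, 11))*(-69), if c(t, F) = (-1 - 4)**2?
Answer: -3450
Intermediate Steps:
c(t, F) = 25 (c(t, F) = (-5)**2 = 25)
(2*c(9, 11))*(-69) = (2*25)*(-69) = 50*(-69) = -3450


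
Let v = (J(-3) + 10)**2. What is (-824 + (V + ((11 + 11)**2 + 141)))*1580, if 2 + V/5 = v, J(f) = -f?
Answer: 1004880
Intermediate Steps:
v = 169 (v = (-1*(-3) + 10)**2 = (3 + 10)**2 = 13**2 = 169)
V = 835 (V = -10 + 5*169 = -10 + 845 = 835)
(-824 + (V + ((11 + 11)**2 + 141)))*1580 = (-824 + (835 + ((11 + 11)**2 + 141)))*1580 = (-824 + (835 + (22**2 + 141)))*1580 = (-824 + (835 + (484 + 141)))*1580 = (-824 + (835 + 625))*1580 = (-824 + 1460)*1580 = 636*1580 = 1004880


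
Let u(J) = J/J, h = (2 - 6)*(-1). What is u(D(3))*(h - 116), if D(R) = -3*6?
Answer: -112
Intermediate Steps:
h = 4 (h = -4*(-1) = 4)
D(R) = -18
u(J) = 1
u(D(3))*(h - 116) = 1*(4 - 116) = 1*(-112) = -112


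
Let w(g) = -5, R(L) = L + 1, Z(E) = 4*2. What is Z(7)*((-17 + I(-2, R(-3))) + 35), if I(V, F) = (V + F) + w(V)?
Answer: 72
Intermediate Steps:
Z(E) = 8
R(L) = 1 + L
I(V, F) = -5 + F + V (I(V, F) = (V + F) - 5 = (F + V) - 5 = -5 + F + V)
Z(7)*((-17 + I(-2, R(-3))) + 35) = 8*((-17 + (-5 + (1 - 3) - 2)) + 35) = 8*((-17 + (-5 - 2 - 2)) + 35) = 8*((-17 - 9) + 35) = 8*(-26 + 35) = 8*9 = 72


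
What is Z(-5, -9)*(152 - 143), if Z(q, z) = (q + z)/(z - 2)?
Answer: 126/11 ≈ 11.455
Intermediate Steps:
Z(q, z) = (q + z)/(-2 + z)
Z(-5, -9)*(152 - 143) = ((-5 - 9)/(-2 - 9))*(152 - 143) = (-14/(-11))*9 = -1/11*(-14)*9 = (14/11)*9 = 126/11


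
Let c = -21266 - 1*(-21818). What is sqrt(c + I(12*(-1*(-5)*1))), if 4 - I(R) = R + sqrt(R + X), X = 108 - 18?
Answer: sqrt(496 - 5*sqrt(6)) ≈ 21.994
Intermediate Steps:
X = 90
I(R) = 4 - R - sqrt(90 + R) (I(R) = 4 - (R + sqrt(R + 90)) = 4 - (R + sqrt(90 + R)) = 4 + (-R - sqrt(90 + R)) = 4 - R - sqrt(90 + R))
c = 552 (c = -21266 + 21818 = 552)
sqrt(c + I(12*(-1*(-5)*1))) = sqrt(552 + (4 - 12*-1*(-5)*1 - sqrt(90 + 12*(-1*(-5)*1)))) = sqrt(552 + (4 - 12*5*1 - sqrt(90 + 12*(5*1)))) = sqrt(552 + (4 - 12*5 - sqrt(90 + 12*5))) = sqrt(552 + (4 - 1*60 - sqrt(90 + 60))) = sqrt(552 + (4 - 60 - sqrt(150))) = sqrt(552 + (4 - 60 - 5*sqrt(6))) = sqrt(552 + (-56 - 5*sqrt(6))) = sqrt(496 - 5*sqrt(6))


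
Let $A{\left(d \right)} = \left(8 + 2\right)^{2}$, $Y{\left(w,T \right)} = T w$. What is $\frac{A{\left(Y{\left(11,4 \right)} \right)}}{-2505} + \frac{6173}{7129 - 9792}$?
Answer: $- \frac{3145933}{1334163} \approx -2.358$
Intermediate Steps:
$A{\left(d \right)} = 100$ ($A{\left(d \right)} = 10^{2} = 100$)
$\frac{A{\left(Y{\left(11,4 \right)} \right)}}{-2505} + \frac{6173}{7129 - 9792} = \frac{100}{-2505} + \frac{6173}{7129 - 9792} = 100 \left(- \frac{1}{2505}\right) + \frac{6173}{-2663} = - \frac{20}{501} + 6173 \left(- \frac{1}{2663}\right) = - \frac{20}{501} - \frac{6173}{2663} = - \frac{3145933}{1334163}$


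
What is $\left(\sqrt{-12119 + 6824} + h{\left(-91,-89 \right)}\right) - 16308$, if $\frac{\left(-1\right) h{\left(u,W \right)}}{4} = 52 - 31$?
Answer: $-16392 + i \sqrt{5295} \approx -16392.0 + 72.767 i$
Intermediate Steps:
$h{\left(u,W \right)} = -84$ ($h{\left(u,W \right)} = - 4 \left(52 - 31\right) = \left(-4\right) 21 = -84$)
$\left(\sqrt{-12119 + 6824} + h{\left(-91,-89 \right)}\right) - 16308 = \left(\sqrt{-12119 + 6824} - 84\right) - 16308 = \left(\sqrt{-5295} - 84\right) - 16308 = \left(i \sqrt{5295} - 84\right) - 16308 = \left(-84 + i \sqrt{5295}\right) - 16308 = -16392 + i \sqrt{5295}$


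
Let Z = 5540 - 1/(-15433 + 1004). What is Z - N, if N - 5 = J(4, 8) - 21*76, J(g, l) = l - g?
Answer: 102835484/14429 ≈ 7127.0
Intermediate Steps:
Z = 79936661/14429 (Z = 5540 - 1/(-14429) = 5540 - 1*(-1/14429) = 5540 + 1/14429 = 79936661/14429 ≈ 5540.0)
N = -1587 (N = 5 + ((8 - 1*4) - 21*76) = 5 + ((8 - 4) - 1596) = 5 + (4 - 1596) = 5 - 1592 = -1587)
Z - N = 79936661/14429 - 1*(-1587) = 79936661/14429 + 1587 = 102835484/14429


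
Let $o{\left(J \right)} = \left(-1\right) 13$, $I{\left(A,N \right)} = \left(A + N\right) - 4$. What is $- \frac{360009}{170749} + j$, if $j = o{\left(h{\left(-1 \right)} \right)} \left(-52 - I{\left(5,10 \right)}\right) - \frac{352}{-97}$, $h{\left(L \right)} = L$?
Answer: $\frac{13589995582}{16562653} \approx 820.52$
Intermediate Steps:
$I{\left(A,N \right)} = -4 + A + N$
$o{\left(J \right)} = -13$
$j = \frac{79795}{97}$ ($j = - 13 \left(-52 - \left(-4 + 5 + 10\right)\right) - \frac{352}{-97} = - 13 \left(-52 - 11\right) - - \frac{352}{97} = - 13 \left(-52 - 11\right) + \frac{352}{97} = \left(-13\right) \left(-63\right) + \frac{352}{97} = 819 + \frac{352}{97} = \frac{79795}{97} \approx 822.63$)
$- \frac{360009}{170749} + j = - \frac{360009}{170749} + \frac{79795}{97} = \frac{13589995582}{16562653}$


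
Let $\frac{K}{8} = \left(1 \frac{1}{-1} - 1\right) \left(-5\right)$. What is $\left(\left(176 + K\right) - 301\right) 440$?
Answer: $-19800$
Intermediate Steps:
$K = 80$ ($K = 8 \left(1 \frac{1}{-1} - 1\right) \left(-5\right) = 8 \left(1 \left(-1\right) - 1\right) \left(-5\right) = 8 \left(-1 - 1\right) \left(-5\right) = 8 \left(\left(-2\right) \left(-5\right)\right) = 8 \cdot 10 = 80$)
$\left(\left(176 + K\right) - 301\right) 440 = \left(\left(176 + 80\right) - 301\right) 440 = \left(256 - 301\right) 440 = \left(-45\right) 440 = -19800$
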